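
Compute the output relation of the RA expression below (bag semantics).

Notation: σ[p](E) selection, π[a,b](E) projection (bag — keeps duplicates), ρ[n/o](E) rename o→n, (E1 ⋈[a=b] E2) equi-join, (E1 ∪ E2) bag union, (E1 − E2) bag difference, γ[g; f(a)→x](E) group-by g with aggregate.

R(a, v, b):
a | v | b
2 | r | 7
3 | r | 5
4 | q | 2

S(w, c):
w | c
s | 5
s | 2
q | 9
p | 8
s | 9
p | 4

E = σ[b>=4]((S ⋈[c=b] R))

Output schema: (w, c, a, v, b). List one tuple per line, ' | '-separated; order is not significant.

Row counts bottom-up:
  S → 6
  R → 3
  (S ⋈[c=b] R) → 2
  σ[b>=4]((S ⋈[c=b] R)) → 1

== RESULT ==
w | c | a | v | b
s | 5 | 3 | r | 5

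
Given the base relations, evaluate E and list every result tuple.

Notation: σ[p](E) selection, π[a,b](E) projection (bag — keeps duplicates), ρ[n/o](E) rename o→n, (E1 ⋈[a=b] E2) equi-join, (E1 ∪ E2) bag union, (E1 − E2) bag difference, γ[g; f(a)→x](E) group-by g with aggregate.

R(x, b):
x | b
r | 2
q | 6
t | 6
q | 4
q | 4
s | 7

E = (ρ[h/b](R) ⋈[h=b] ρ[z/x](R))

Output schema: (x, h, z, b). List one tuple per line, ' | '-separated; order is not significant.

Stepwise |·|:
  R → 6
  ρ[h/b](R) → 6
  R → 6
  ρ[z/x](R) → 6
  (ρ[h/b](R) ⋈[h=b] ρ[z/x](R)) → 10

== RESULT ==
x | h | z | b
q | 4 | q | 4
q | 4 | q | 4
q | 4 | q | 4
q | 4 | q | 4
q | 6 | q | 6
q | 6 | t | 6
r | 2 | r | 2
s | 7 | s | 7
t | 6 | q | 6
t | 6 | t | 6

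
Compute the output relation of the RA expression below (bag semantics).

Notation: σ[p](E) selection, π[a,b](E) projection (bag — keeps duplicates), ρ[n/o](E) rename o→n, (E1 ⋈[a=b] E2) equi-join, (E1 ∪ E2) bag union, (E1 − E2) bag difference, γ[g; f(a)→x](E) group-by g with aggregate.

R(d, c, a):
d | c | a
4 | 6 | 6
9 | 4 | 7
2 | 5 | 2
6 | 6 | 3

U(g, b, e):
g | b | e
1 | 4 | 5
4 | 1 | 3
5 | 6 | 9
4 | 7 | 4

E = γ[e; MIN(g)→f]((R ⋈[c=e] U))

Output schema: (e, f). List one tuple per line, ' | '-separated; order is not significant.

Subexpression sizes:
  R → 4
  U → 4
  (R ⋈[c=e] U) → 2
  γ[e; MIN(g)→f]((R ⋈[c=e] U)) → 2

== RESULT ==
e | f
4 | 4
5 | 1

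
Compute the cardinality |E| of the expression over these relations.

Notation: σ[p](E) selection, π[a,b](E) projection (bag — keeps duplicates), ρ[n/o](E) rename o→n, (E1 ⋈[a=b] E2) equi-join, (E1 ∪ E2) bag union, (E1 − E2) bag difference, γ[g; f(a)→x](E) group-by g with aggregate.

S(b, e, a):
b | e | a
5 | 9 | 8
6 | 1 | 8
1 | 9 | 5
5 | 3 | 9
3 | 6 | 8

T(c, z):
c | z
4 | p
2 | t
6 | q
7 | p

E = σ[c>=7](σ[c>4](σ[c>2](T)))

Row counts bottom-up:
  T → 4
  σ[c>2](T) → 3
  σ[c>4](σ[c>2](T)) → 2
  σ[c>=7](σ[c>4](σ[c>2](T))) → 1

|E| = 1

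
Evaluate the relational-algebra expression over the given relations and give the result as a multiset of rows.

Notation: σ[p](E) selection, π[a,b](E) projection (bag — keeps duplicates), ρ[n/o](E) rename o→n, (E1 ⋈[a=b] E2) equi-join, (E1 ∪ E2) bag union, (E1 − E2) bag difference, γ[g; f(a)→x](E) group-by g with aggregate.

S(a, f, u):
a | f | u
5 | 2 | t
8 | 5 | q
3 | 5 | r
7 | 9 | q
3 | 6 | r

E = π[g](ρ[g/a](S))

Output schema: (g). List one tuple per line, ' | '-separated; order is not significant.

Row counts bottom-up:
  S → 5
  ρ[g/a](S) → 5
  π[g](ρ[g/a](S)) → 5

== RESULT ==
g
3
3
5
7
8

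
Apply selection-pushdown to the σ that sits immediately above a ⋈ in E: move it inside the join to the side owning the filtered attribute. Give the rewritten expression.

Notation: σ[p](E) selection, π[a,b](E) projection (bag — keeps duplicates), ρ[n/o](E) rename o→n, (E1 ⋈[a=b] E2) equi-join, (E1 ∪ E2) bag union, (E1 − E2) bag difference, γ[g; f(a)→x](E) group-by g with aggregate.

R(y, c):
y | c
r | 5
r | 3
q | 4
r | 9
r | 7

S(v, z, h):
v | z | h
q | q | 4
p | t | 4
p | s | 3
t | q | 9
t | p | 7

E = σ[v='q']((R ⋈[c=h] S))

σ filters on v, owned by the right side.
E' = (R ⋈[c=h] σ[v='q'](S))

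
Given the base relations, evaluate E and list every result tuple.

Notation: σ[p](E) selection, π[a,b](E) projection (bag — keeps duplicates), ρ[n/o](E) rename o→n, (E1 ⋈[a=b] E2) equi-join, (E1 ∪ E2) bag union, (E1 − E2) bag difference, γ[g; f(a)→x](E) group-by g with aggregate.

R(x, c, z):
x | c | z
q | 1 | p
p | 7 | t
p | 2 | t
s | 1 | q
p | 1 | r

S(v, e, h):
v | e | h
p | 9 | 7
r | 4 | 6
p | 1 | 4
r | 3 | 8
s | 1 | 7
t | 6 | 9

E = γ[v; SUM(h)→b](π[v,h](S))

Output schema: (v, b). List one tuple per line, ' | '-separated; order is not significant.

Row counts bottom-up:
  S → 6
  π[v,h](S) → 6
  γ[v; SUM(h)→b](π[v,h](S)) → 4

== RESULT ==
v | b
p | 11
r | 14
s | 7
t | 9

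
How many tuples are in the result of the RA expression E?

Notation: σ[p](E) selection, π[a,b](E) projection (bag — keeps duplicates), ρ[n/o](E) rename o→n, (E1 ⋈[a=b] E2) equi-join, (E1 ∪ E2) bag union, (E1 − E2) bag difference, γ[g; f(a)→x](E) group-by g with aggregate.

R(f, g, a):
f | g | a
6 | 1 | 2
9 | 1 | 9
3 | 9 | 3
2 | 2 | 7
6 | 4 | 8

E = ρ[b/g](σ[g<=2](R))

Stepwise |·|:
  R → 5
  σ[g<=2](R) → 3
  ρ[b/g](σ[g<=2](R)) → 3

|E| = 3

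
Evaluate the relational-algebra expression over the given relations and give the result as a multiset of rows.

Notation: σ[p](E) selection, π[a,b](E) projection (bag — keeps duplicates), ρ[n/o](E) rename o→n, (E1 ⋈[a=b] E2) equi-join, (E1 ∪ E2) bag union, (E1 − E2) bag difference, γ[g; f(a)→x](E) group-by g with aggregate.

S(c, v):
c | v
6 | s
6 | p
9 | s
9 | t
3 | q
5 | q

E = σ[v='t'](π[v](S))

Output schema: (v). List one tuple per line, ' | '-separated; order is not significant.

Stepwise |·|:
  S → 6
  π[v](S) → 6
  σ[v='t'](π[v](S)) → 1

== RESULT ==
v
t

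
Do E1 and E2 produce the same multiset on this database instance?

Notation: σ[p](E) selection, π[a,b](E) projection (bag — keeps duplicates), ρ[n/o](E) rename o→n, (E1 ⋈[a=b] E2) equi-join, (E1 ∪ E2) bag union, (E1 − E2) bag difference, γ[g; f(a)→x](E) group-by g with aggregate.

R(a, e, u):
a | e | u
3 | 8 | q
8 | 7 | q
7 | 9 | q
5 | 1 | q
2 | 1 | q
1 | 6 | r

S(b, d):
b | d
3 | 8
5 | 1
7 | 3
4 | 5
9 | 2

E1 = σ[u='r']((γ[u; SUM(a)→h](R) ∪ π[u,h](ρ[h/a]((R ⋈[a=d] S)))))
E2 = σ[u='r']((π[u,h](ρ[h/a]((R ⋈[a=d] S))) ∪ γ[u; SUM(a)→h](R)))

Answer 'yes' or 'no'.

E1 per-node cardinality:
  R → 6
  γ[u; SUM(a)→h](R) → 2
  R → 6
  S → 5
  (R ⋈[a=d] S) → 5
  ρ[h/a]((R ⋈[a=d] S)) → 5
  π[u,h](ρ[h/a]((R ⋈[a=d] S))) → 5
  (γ[u; SUM(a)→h](R) ∪ π[u,h](ρ[h/a]((R ⋈[a=d] S)))) → 7
  σ[u='r']((γ[u; SUM(a)→h](R) ∪ π[u,h](ρ[h/a]((R ⋈[a=d] S))))) → 2
E2 per-node cardinality:
  R → 6
  S → 5
  (R ⋈[a=d] S) → 5
  ρ[h/a]((R ⋈[a=d] S)) → 5
  π[u,h](ρ[h/a]((R ⋈[a=d] S))) → 5
  R → 6
  γ[u; SUM(a)→h](R) → 2
  (π[u,h](ρ[h/a]((R ⋈[a=d] S))) ∪ γ[u; SUM(a)→h](R)) → 7
  σ[u='r']((π[u,h](ρ[h/a]((R ⋈[a=d] S))) ∪ γ[u; SUM(a)→h](R))) → 2

E1 and E2 produce the same multiset:
u | h
r | 1
r | 1

yes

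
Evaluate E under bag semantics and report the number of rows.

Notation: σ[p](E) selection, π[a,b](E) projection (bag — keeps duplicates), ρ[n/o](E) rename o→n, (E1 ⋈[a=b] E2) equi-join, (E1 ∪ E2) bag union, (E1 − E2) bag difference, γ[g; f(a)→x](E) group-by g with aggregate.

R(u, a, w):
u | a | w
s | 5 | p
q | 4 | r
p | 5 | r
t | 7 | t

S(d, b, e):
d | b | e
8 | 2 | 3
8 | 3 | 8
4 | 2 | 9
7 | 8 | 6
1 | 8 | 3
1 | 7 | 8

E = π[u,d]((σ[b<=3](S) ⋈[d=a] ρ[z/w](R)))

Subexpression sizes:
  S → 6
  σ[b<=3](S) → 3
  R → 4
  ρ[z/w](R) → 4
  (σ[b<=3](S) ⋈[d=a] ρ[z/w](R)) → 1
  π[u,d]((σ[b<=3](S) ⋈[d=a] ρ[z/w](R))) → 1

|E| = 1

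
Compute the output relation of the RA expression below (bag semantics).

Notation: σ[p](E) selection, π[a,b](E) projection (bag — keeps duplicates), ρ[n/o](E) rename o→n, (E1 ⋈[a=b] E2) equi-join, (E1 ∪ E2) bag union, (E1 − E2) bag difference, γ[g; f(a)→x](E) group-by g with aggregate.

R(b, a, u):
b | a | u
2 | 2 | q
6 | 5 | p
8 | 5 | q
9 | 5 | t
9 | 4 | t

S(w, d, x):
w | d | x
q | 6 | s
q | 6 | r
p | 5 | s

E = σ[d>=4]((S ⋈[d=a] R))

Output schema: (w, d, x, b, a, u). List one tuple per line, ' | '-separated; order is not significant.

Per-node cardinality:
  S → 3
  R → 5
  (S ⋈[d=a] R) → 3
  σ[d>=4]((S ⋈[d=a] R)) → 3

== RESULT ==
w | d | x | b | a | u
p | 5 | s | 6 | 5 | p
p | 5 | s | 8 | 5 | q
p | 5 | s | 9 | 5 | t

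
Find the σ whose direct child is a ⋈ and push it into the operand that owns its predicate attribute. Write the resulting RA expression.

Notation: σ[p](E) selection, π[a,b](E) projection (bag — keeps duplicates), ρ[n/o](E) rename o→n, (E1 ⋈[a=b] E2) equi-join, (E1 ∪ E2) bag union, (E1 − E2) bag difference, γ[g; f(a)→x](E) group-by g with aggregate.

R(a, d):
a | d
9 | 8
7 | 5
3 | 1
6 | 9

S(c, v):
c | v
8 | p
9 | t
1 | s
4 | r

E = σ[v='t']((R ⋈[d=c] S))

σ filters on v, owned by the right side.
E' = (R ⋈[d=c] σ[v='t'](S))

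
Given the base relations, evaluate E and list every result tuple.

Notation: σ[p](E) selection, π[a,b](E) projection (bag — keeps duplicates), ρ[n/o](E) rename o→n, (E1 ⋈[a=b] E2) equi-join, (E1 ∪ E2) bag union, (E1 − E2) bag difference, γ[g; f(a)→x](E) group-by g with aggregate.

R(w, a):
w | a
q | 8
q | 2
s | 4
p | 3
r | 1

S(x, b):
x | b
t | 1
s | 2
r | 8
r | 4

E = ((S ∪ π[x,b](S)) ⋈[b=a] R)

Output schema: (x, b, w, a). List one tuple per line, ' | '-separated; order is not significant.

Row counts bottom-up:
  S → 4
  S → 4
  π[x,b](S) → 4
  (S ∪ π[x,b](S)) → 8
  R → 5
  ((S ∪ π[x,b](S)) ⋈[b=a] R) → 8

== RESULT ==
x | b | w | a
r | 4 | s | 4
r | 4 | s | 4
r | 8 | q | 8
r | 8 | q | 8
s | 2 | q | 2
s | 2 | q | 2
t | 1 | r | 1
t | 1 | r | 1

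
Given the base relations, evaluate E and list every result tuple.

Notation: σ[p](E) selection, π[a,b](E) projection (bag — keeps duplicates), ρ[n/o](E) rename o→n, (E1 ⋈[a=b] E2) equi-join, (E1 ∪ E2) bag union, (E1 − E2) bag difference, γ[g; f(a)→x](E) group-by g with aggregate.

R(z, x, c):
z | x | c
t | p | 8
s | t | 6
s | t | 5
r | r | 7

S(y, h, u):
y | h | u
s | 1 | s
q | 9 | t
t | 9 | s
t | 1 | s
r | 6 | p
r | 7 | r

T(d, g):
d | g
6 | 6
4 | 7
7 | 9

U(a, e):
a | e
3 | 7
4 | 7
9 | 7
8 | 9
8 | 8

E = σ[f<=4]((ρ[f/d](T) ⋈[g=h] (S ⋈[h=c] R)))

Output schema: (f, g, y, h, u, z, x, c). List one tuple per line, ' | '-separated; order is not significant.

Subexpression sizes:
  T → 3
  ρ[f/d](T) → 3
  S → 6
  R → 4
  (S ⋈[h=c] R) → 2
  (ρ[f/d](T) ⋈[g=h] (S ⋈[h=c] R)) → 2
  σ[f<=4]((ρ[f/d](T) ⋈[g=h] (S ⋈[h=c] R))) → 1

== RESULT ==
f | g | y | h | u | z | x | c
4 | 7 | r | 7 | r | r | r | 7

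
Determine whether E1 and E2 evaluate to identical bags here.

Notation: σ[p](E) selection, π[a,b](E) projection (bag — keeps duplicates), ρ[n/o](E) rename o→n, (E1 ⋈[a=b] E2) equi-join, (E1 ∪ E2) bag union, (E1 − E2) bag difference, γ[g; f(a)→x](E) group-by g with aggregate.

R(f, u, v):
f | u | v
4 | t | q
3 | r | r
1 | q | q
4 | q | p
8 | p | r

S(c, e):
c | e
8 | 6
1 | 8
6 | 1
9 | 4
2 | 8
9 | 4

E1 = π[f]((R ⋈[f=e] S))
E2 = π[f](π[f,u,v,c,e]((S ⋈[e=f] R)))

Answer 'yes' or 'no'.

E1 row counts bottom-up:
  R → 5
  S → 6
  (R ⋈[f=e] S) → 7
  π[f]((R ⋈[f=e] S)) → 7
E2 row counts bottom-up:
  S → 6
  R → 5
  (S ⋈[e=f] R) → 7
  π[f,u,v,c,e]((S ⋈[e=f] R)) → 7
  π[f](π[f,u,v,c,e]((S ⋈[e=f] R))) → 7

E1 and E2 produce the same multiset:
f
1
4
4
4
4
8
8

yes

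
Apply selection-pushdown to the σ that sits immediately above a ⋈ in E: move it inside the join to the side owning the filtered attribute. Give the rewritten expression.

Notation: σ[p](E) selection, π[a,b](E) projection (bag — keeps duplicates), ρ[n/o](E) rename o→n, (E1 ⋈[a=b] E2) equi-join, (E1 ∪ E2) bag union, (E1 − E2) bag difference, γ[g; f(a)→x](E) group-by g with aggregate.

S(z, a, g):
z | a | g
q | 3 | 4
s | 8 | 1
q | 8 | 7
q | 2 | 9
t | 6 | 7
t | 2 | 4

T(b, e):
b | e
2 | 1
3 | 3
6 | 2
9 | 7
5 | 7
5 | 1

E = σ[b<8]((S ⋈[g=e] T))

σ filters on b, owned by the right side.
E' = (S ⋈[g=e] σ[b<8](T))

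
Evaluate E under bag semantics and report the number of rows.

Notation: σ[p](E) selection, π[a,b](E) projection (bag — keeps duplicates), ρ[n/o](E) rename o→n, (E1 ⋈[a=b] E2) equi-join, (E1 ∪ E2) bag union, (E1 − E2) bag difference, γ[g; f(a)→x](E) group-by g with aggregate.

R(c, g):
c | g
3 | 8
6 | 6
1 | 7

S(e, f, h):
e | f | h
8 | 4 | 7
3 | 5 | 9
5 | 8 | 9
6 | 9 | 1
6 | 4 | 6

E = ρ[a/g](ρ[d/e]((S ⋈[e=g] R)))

Subexpression sizes:
  S → 5
  R → 3
  (S ⋈[e=g] R) → 3
  ρ[d/e]((S ⋈[e=g] R)) → 3
  ρ[a/g](ρ[d/e]((S ⋈[e=g] R))) → 3

|E| = 3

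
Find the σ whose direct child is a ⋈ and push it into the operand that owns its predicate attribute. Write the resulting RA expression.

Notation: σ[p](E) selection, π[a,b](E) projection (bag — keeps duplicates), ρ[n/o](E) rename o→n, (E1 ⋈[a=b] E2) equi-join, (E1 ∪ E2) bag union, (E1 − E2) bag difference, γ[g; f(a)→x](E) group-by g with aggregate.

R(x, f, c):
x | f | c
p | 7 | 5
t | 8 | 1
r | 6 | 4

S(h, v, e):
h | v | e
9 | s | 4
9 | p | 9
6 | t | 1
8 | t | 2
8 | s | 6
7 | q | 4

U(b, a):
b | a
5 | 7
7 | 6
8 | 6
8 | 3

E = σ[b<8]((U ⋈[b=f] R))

σ filters on b, owned by the left side.
E' = (σ[b<8](U) ⋈[b=f] R)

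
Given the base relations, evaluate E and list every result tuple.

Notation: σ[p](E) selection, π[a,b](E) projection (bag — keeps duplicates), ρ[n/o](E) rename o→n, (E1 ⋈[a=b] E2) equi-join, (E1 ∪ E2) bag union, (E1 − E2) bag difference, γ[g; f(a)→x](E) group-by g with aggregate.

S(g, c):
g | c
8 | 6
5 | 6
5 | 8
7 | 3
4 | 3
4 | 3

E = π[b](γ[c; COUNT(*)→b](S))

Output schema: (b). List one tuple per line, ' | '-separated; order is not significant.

Per-node cardinality:
  S → 6
  γ[c; COUNT(*)→b](S) → 3
  π[b](γ[c; COUNT(*)→b](S)) → 3

== RESULT ==
b
1
2
3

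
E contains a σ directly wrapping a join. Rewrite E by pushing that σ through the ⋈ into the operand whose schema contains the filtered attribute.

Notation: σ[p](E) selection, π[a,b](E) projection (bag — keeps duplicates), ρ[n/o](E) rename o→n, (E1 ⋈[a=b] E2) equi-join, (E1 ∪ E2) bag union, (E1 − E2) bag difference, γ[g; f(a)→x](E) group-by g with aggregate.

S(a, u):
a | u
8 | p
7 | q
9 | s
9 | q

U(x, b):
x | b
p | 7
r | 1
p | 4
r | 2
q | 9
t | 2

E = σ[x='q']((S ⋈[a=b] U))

σ filters on x, owned by the right side.
E' = (S ⋈[a=b] σ[x='q'](U))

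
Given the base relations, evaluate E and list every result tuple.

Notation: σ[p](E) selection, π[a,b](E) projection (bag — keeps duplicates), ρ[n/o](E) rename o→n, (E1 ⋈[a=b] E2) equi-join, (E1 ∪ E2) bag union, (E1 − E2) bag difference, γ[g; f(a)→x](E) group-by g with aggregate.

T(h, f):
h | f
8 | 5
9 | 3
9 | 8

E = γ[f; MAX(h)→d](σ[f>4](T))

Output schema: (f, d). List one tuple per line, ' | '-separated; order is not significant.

Subexpression sizes:
  T → 3
  σ[f>4](T) → 2
  γ[f; MAX(h)→d](σ[f>4](T)) → 2

== RESULT ==
f | d
5 | 8
8 | 9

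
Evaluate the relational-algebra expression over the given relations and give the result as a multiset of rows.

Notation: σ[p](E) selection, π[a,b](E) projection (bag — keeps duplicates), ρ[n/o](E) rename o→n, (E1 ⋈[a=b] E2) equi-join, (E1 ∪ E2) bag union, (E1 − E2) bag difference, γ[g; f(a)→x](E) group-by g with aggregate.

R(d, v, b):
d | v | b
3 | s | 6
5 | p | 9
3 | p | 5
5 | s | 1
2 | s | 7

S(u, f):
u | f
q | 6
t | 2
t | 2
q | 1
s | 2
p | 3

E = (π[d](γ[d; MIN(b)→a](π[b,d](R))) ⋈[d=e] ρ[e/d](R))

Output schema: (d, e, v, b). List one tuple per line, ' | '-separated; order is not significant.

Stepwise |·|:
  R → 5
  π[b,d](R) → 5
  γ[d; MIN(b)→a](π[b,d](R)) → 3
  π[d](γ[d; MIN(b)→a](π[b,d](R))) → 3
  R → 5
  ρ[e/d](R) → 5
  (π[d](γ[d; MIN(b)→a](π[b,d](R))) ⋈[d=e] ρ[e/d](R)) → 5

== RESULT ==
d | e | v | b
2 | 2 | s | 7
3 | 3 | p | 5
3 | 3 | s | 6
5 | 5 | p | 9
5 | 5 | s | 1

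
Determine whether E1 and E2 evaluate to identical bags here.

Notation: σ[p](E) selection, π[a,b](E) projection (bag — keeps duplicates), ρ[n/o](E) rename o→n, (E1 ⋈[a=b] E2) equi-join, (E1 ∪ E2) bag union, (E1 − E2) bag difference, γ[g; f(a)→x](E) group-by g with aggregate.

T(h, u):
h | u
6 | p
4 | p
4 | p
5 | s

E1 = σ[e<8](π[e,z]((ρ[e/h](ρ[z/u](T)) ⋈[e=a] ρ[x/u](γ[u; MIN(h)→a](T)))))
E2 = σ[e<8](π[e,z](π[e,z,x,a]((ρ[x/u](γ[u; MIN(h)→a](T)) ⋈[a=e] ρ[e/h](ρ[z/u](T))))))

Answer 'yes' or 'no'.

E1 stepwise |·|:
  T → 4
  ρ[z/u](T) → 4
  ρ[e/h](ρ[z/u](T)) → 4
  T → 4
  γ[u; MIN(h)→a](T) → 2
  ρ[x/u](γ[u; MIN(h)→a](T)) → 2
  (ρ[e/h](ρ[z/u](T)) ⋈[e=a] ρ[x/u](γ[u; MIN(h)→a](T))) → 3
  π[e,z]((ρ[e/h](ρ[z/u](T)) ⋈[e=a] ρ[x/u](γ[u; MIN(h)→a](T)))) → 3
  σ[e<8](π[e,z]((ρ[e/h](ρ[z/u](T)) ⋈[e=a] ρ[x/u](γ[u; MIN(h)→a](T))))) → 3
E2 stepwise |·|:
  T → 4
  γ[u; MIN(h)→a](T) → 2
  ρ[x/u](γ[u; MIN(h)→a](T)) → 2
  T → 4
  ρ[z/u](T) → 4
  ρ[e/h](ρ[z/u](T)) → 4
  (ρ[x/u](γ[u; MIN(h)→a](T)) ⋈[a=e] ρ[e/h](ρ[z/u](T))) → 3
  π[e,z,x,a]((ρ[x/u](γ[u; MIN(h)→a](T)) ⋈[a=e] ρ[e/h](ρ[z/u](T)))) → 3
  π[e,z](π[e,z,x,a]((ρ[x/u](γ[u; MIN(h)→a](T)) ⋈[a=e] ρ[e/h](ρ[z/u](T))))) → 3
  σ[e<8](π[e,z](π[e,z,x,a]((ρ[x/u](γ[u; MIN(h)→a](T)) ⋈[a=e] ρ[e/h](ρ[z/u](T)))))) → 3

E1 and E2 produce the same multiset:
e | z
4 | p
4 | p
5 | s

yes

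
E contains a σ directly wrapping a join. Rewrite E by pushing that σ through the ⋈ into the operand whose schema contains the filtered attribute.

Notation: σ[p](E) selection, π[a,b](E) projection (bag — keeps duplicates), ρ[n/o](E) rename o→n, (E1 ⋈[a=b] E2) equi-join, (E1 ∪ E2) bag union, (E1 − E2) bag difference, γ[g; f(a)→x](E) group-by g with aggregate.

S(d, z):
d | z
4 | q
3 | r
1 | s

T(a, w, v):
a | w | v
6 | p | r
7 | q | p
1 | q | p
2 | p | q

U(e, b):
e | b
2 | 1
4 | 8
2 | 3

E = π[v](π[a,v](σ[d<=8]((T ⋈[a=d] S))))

σ filters on d, owned by the right side.
E' = π[v](π[a,v]((T ⋈[a=d] σ[d<=8](S))))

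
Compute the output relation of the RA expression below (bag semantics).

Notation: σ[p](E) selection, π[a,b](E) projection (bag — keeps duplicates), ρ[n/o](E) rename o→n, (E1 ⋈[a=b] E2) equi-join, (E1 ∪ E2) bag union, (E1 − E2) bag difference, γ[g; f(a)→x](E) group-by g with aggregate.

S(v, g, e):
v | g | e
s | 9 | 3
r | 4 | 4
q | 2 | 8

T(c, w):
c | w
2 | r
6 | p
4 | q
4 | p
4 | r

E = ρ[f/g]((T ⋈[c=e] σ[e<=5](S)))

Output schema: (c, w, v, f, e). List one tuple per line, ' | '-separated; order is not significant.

Subexpression sizes:
  T → 5
  S → 3
  σ[e<=5](S) → 2
  (T ⋈[c=e] σ[e<=5](S)) → 3
  ρ[f/g]((T ⋈[c=e] σ[e<=5](S))) → 3

== RESULT ==
c | w | v | f | e
4 | p | r | 4 | 4
4 | q | r | 4 | 4
4 | r | r | 4 | 4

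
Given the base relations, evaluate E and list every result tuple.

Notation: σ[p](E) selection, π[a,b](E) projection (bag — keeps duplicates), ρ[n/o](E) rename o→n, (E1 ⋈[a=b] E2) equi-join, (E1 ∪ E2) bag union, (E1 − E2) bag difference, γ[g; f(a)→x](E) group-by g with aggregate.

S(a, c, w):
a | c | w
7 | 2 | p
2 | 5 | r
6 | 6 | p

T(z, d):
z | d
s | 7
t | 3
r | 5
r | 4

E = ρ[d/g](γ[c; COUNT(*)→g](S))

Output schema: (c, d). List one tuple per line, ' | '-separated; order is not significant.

Subexpression sizes:
  S → 3
  γ[c; COUNT(*)→g](S) → 3
  ρ[d/g](γ[c; COUNT(*)→g](S)) → 3

== RESULT ==
c | d
2 | 1
5 | 1
6 | 1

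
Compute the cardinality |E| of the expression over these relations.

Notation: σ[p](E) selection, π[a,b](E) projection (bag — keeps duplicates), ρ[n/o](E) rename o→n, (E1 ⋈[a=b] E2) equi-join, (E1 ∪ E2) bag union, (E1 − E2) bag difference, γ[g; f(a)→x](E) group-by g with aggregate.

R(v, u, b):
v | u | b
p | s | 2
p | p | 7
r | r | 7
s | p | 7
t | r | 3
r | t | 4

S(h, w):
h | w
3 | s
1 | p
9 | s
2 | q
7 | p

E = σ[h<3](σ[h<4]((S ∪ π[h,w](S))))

Row counts bottom-up:
  S → 5
  S → 5
  π[h,w](S) → 5
  (S ∪ π[h,w](S)) → 10
  σ[h<4]((S ∪ π[h,w](S))) → 6
  σ[h<3](σ[h<4]((S ∪ π[h,w](S)))) → 4

|E| = 4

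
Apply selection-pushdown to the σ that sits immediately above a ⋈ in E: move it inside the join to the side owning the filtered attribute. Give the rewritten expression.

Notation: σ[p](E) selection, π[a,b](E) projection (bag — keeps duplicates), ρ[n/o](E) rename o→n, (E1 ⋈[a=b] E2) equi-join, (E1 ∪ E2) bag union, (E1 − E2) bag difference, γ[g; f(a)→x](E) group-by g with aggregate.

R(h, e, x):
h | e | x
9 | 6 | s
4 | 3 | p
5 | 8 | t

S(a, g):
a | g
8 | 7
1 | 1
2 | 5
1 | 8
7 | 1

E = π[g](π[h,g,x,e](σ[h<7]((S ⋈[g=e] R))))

σ filters on h, owned by the right side.
E' = π[g](π[h,g,x,e]((S ⋈[g=e] σ[h<7](R))))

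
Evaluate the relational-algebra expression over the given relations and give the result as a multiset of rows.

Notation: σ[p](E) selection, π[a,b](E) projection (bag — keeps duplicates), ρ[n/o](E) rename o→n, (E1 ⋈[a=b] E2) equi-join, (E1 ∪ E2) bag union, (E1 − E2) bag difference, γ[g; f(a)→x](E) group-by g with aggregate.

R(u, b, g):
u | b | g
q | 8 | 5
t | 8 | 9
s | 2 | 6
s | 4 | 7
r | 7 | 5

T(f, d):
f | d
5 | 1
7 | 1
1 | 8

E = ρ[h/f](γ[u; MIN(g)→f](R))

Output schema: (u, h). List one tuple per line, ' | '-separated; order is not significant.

Subexpression sizes:
  R → 5
  γ[u; MIN(g)→f](R) → 4
  ρ[h/f](γ[u; MIN(g)→f](R)) → 4

== RESULT ==
u | h
q | 5
r | 5
s | 6
t | 9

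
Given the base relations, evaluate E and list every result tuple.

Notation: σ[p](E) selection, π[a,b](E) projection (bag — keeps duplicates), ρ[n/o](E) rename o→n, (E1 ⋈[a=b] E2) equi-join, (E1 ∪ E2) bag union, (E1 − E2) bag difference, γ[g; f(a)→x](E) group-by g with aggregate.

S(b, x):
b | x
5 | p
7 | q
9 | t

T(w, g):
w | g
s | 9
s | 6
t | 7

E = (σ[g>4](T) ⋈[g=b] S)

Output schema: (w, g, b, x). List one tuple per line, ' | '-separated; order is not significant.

Stepwise |·|:
  T → 3
  σ[g>4](T) → 3
  S → 3
  (σ[g>4](T) ⋈[g=b] S) → 2

== RESULT ==
w | g | b | x
s | 9 | 9 | t
t | 7 | 7 | q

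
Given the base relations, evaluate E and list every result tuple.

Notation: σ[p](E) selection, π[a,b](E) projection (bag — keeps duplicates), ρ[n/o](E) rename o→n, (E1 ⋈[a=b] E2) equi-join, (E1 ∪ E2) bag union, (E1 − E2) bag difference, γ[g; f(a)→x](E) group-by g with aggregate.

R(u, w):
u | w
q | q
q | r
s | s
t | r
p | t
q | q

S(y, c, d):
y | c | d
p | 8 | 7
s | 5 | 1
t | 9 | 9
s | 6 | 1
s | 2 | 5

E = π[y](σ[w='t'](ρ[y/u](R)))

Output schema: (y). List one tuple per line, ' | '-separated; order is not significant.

Per-node cardinality:
  R → 6
  ρ[y/u](R) → 6
  σ[w='t'](ρ[y/u](R)) → 1
  π[y](σ[w='t'](ρ[y/u](R))) → 1

== RESULT ==
y
p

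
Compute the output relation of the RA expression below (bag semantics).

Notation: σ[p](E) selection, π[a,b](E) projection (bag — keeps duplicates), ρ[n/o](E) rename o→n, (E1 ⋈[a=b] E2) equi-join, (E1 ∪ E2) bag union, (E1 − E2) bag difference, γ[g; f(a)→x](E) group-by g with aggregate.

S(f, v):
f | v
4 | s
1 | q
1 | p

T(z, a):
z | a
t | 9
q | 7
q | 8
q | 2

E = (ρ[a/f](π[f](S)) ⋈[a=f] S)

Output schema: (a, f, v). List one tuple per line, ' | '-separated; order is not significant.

Subexpression sizes:
  S → 3
  π[f](S) → 3
  ρ[a/f](π[f](S)) → 3
  S → 3
  (ρ[a/f](π[f](S)) ⋈[a=f] S) → 5

== RESULT ==
a | f | v
1 | 1 | p
1 | 1 | p
1 | 1 | q
1 | 1 | q
4 | 4 | s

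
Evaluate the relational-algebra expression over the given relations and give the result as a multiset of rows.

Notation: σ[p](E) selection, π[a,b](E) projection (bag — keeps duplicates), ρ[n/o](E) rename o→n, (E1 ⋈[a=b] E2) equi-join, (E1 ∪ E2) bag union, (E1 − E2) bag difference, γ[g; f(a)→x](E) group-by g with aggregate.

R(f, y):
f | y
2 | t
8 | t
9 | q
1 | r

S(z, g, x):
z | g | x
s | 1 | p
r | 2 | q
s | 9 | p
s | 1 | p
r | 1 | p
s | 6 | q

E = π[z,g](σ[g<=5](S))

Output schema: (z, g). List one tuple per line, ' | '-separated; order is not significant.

Subexpression sizes:
  S → 6
  σ[g<=5](S) → 4
  π[z,g](σ[g<=5](S)) → 4

== RESULT ==
z | g
r | 1
r | 2
s | 1
s | 1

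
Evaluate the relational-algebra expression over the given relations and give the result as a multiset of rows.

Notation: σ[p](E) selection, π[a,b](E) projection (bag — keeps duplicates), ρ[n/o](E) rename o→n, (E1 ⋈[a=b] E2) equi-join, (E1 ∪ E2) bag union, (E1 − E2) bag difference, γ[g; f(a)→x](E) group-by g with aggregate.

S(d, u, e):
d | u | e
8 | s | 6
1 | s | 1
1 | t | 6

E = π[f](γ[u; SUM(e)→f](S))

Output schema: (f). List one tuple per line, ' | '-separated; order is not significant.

Subexpression sizes:
  S → 3
  γ[u; SUM(e)→f](S) → 2
  π[f](γ[u; SUM(e)→f](S)) → 2

== RESULT ==
f
6
7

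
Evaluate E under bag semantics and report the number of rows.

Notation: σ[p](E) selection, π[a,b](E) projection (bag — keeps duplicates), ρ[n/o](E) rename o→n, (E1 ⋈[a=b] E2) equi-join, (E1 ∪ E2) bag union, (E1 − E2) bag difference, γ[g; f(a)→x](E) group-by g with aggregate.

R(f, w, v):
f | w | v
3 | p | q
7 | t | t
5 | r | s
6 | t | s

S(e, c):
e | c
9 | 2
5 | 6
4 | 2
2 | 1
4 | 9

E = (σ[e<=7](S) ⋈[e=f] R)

Row counts bottom-up:
  S → 5
  σ[e<=7](S) → 4
  R → 4
  (σ[e<=7](S) ⋈[e=f] R) → 1

|E| = 1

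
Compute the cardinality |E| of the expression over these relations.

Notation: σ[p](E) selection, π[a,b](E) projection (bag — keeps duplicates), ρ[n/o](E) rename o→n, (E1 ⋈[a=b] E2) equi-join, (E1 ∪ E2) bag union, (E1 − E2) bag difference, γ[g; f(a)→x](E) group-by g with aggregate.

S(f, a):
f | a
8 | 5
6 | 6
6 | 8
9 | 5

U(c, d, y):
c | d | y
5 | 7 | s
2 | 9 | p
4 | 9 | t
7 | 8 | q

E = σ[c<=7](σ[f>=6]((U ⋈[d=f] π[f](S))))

Per-node cardinality:
  U → 4
  S → 4
  π[f](S) → 4
  (U ⋈[d=f] π[f](S)) → 3
  σ[f>=6]((U ⋈[d=f] π[f](S))) → 3
  σ[c<=7](σ[f>=6]((U ⋈[d=f] π[f](S)))) → 3

|E| = 3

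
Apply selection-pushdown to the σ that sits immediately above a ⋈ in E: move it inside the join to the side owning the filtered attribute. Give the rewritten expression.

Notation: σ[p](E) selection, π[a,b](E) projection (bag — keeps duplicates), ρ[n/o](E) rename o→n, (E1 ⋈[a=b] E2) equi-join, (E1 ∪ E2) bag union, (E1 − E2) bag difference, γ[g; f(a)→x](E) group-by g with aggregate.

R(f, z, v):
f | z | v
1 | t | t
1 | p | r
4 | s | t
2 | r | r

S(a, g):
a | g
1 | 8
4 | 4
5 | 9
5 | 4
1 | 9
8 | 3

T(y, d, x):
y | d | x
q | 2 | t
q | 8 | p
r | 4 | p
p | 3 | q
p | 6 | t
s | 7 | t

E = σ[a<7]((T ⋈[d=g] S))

σ filters on a, owned by the right side.
E' = (T ⋈[d=g] σ[a<7](S))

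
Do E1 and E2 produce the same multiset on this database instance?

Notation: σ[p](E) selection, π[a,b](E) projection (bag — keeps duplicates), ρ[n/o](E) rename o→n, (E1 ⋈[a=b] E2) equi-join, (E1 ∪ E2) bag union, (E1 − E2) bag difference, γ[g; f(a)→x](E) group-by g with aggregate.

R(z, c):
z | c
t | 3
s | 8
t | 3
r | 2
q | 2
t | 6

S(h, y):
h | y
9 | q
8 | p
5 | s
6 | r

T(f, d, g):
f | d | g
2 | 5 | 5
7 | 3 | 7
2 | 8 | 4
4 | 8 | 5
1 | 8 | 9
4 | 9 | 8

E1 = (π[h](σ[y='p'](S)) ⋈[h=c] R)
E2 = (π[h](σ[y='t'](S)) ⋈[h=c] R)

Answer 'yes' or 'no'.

E1 per-node cardinality:
  S → 4
  σ[y='p'](S) → 1
  π[h](σ[y='p'](S)) → 1
  R → 6
  (π[h](σ[y='p'](S)) ⋈[h=c] R) → 1
E2 per-node cardinality:
  S → 4
  σ[y='t'](S) → 0
  π[h](σ[y='t'](S)) → 0
  R → 6
  (π[h](σ[y='t'](S)) ⋈[h=c] R) → 0

E1 result:
h | z | c
8 | s | 8
E2 result:
h | z | c
(0 rows)
Witness: (8, 's', 8) appears 1× in E1 but 0× in E2.

no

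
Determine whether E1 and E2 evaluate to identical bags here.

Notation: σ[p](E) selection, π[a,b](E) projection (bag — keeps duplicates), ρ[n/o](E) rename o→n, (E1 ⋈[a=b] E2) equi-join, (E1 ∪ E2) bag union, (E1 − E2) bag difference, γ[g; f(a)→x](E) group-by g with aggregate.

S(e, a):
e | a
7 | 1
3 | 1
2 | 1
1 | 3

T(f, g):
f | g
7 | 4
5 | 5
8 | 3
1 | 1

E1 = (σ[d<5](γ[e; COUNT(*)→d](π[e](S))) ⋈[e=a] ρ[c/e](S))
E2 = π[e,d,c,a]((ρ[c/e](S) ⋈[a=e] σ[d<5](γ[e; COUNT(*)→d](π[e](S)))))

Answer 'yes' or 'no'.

E1 subexpression sizes:
  S → 4
  π[e](S) → 4
  γ[e; COUNT(*)→d](π[e](S)) → 4
  σ[d<5](γ[e; COUNT(*)→d](π[e](S))) → 4
  S → 4
  ρ[c/e](S) → 4
  (σ[d<5](γ[e; COUNT(*)→d](π[e](S))) ⋈[e=a] ρ[c/e](S)) → 4
E2 subexpression sizes:
  S → 4
  ρ[c/e](S) → 4
  S → 4
  π[e](S) → 4
  γ[e; COUNT(*)→d](π[e](S)) → 4
  σ[d<5](γ[e; COUNT(*)→d](π[e](S))) → 4
  (ρ[c/e](S) ⋈[a=e] σ[d<5](γ[e; COUNT(*)→d](π[e](S)))) → 4
  π[e,d,c,a]((ρ[c/e](S) ⋈[a=e] σ[d<5](γ[e; COUNT(*)→d](π[e](S))))) → 4

E1 and E2 produce the same multiset:
e | d | c | a
1 | 1 | 2 | 1
1 | 1 | 3 | 1
1 | 1 | 7 | 1
3 | 1 | 1 | 3

yes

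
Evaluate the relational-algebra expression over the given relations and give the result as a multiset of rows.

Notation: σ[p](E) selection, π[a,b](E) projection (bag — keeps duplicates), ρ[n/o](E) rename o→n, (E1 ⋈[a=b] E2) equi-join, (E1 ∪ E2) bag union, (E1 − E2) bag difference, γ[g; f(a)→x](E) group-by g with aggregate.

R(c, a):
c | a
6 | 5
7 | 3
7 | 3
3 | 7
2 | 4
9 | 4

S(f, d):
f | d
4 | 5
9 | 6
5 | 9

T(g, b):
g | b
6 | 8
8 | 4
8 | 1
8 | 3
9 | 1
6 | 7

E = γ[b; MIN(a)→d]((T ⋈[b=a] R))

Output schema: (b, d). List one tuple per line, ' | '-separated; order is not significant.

Stepwise |·|:
  T → 6
  R → 6
  (T ⋈[b=a] R) → 5
  γ[b; MIN(a)→d]((T ⋈[b=a] R)) → 3

== RESULT ==
b | d
3 | 3
4 | 4
7 | 7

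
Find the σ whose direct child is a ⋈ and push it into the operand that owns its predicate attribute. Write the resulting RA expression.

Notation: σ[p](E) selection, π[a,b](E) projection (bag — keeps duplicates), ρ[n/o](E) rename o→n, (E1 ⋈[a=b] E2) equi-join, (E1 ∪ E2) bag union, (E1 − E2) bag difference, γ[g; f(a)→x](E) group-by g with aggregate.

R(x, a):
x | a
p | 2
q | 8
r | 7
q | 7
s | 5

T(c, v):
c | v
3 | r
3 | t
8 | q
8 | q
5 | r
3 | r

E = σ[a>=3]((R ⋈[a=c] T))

σ filters on a, owned by the left side.
E' = (σ[a>=3](R) ⋈[a=c] T)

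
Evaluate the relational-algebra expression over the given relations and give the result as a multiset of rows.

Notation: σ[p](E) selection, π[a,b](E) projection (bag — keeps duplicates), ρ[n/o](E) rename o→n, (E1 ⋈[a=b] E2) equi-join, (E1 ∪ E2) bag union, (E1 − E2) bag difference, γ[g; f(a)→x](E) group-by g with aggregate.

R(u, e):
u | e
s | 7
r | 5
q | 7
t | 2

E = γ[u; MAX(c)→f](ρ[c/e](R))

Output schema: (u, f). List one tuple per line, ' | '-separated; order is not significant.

Subexpression sizes:
  R → 4
  ρ[c/e](R) → 4
  γ[u; MAX(c)→f](ρ[c/e](R)) → 4

== RESULT ==
u | f
q | 7
r | 5
s | 7
t | 2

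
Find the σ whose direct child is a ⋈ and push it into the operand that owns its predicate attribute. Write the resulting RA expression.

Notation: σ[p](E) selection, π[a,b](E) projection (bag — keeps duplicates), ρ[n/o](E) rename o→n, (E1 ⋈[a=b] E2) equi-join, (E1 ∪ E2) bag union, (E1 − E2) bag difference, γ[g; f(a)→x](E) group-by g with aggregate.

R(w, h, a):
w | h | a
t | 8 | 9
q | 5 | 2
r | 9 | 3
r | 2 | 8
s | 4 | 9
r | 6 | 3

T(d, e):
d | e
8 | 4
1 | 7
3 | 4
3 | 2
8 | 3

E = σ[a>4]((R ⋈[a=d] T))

σ filters on a, owned by the left side.
E' = (σ[a>4](R) ⋈[a=d] T)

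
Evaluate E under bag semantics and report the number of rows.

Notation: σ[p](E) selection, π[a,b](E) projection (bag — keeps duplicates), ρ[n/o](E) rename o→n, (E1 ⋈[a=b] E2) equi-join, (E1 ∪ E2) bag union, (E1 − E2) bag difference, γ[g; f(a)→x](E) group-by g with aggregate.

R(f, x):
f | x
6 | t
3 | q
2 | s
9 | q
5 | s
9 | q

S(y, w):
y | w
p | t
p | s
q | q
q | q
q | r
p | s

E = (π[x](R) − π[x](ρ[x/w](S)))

Per-node cardinality:
  R → 6
  π[x](R) → 6
  S → 6
  ρ[x/w](S) → 6
  π[x](ρ[x/w](S)) → 6
  (π[x](R) − π[x](ρ[x/w](S))) → 1

|E| = 1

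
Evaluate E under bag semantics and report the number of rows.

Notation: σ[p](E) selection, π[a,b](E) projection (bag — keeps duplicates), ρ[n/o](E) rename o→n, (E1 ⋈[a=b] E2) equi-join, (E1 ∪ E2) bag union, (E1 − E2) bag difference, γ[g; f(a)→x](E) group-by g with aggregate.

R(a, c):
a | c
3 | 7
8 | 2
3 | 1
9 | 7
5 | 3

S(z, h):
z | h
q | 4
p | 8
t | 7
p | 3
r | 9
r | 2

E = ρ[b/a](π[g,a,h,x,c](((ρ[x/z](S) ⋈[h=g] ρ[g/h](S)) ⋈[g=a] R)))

Stepwise |·|:
  S → 6
  ρ[x/z](S) → 6
  S → 6
  ρ[g/h](S) → 6
  (ρ[x/z](S) ⋈[h=g] ρ[g/h](S)) → 6
  R → 5
  ((ρ[x/z](S) ⋈[h=g] ρ[g/h](S)) ⋈[g=a] R) → 4
  π[g,a,h,x,c](((ρ[x/z](S) ⋈[h=g] ρ[g/h](S)) ⋈[g=a] R)) → 4
  ρ[b/a](π[g,a,h,x,c](((ρ[x/z](S) ⋈[h=g] ρ[g/h](S)) ⋈[g=a] R))) → 4

|E| = 4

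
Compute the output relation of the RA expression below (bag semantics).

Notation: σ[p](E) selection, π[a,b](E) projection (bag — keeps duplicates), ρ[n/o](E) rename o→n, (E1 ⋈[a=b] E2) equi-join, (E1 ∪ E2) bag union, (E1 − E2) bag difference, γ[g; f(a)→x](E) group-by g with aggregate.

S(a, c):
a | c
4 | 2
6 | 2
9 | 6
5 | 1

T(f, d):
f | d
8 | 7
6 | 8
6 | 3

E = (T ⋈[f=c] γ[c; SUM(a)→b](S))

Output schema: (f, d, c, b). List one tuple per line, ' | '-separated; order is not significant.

Stepwise |·|:
  T → 3
  S → 4
  γ[c; SUM(a)→b](S) → 3
  (T ⋈[f=c] γ[c; SUM(a)→b](S)) → 2

== RESULT ==
f | d | c | b
6 | 3 | 6 | 9
6 | 8 | 6 | 9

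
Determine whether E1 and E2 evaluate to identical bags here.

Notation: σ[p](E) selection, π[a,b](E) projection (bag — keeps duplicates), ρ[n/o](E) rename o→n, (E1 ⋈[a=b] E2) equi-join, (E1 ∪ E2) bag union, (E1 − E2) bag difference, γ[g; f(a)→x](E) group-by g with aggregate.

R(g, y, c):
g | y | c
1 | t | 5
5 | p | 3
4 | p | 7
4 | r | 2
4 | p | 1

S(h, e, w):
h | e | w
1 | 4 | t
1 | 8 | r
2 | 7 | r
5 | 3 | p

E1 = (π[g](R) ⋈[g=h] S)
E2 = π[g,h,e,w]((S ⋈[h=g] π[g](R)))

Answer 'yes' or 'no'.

E1 per-node cardinality:
  R → 5
  π[g](R) → 5
  S → 4
  (π[g](R) ⋈[g=h] S) → 3
E2 per-node cardinality:
  S → 4
  R → 5
  π[g](R) → 5
  (S ⋈[h=g] π[g](R)) → 3
  π[g,h,e,w]((S ⋈[h=g] π[g](R))) → 3

E1 and E2 produce the same multiset:
g | h | e | w
1 | 1 | 4 | t
1 | 1 | 8 | r
5 | 5 | 3 | p

yes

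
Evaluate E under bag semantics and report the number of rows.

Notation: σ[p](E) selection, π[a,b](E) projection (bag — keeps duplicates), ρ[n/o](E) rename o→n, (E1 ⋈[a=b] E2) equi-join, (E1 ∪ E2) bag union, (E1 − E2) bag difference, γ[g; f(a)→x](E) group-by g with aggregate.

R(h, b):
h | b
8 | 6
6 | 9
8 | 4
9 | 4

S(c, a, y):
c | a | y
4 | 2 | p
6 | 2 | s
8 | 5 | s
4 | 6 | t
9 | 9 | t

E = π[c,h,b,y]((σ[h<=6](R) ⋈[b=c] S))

Stepwise |·|:
  R → 4
  σ[h<=6](R) → 1
  S → 5
  (σ[h<=6](R) ⋈[b=c] S) → 1
  π[c,h,b,y]((σ[h<=6](R) ⋈[b=c] S)) → 1

|E| = 1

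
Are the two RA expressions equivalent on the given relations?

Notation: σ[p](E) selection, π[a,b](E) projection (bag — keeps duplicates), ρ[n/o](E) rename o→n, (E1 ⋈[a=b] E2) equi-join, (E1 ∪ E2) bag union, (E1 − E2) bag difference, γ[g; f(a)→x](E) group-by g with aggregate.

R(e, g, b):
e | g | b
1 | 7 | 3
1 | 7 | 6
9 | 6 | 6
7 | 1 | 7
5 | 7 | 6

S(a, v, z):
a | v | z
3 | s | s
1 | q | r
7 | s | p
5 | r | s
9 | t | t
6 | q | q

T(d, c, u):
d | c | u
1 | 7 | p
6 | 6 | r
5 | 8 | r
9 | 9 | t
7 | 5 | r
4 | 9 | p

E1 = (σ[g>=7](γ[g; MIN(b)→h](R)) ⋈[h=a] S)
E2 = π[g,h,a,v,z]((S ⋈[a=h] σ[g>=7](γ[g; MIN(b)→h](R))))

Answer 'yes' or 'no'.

E1 per-node cardinality:
  R → 5
  γ[g; MIN(b)→h](R) → 3
  σ[g>=7](γ[g; MIN(b)→h](R)) → 1
  S → 6
  (σ[g>=7](γ[g; MIN(b)→h](R)) ⋈[h=a] S) → 1
E2 per-node cardinality:
  S → 6
  R → 5
  γ[g; MIN(b)→h](R) → 3
  σ[g>=7](γ[g; MIN(b)→h](R)) → 1
  (S ⋈[a=h] σ[g>=7](γ[g; MIN(b)→h](R))) → 1
  π[g,h,a,v,z]((S ⋈[a=h] σ[g>=7](γ[g; MIN(b)→h](R)))) → 1

E1 and E2 produce the same multiset:
g | h | a | v | z
7 | 3 | 3 | s | s

yes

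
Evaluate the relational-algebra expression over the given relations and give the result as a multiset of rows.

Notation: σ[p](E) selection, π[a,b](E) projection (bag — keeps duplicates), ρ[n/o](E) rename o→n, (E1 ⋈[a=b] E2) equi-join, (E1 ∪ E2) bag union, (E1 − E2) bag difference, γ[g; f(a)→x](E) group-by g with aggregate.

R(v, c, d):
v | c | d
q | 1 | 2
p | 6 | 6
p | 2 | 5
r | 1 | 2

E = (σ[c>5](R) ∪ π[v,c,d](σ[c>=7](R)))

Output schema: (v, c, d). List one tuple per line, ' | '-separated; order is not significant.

Per-node cardinality:
  R → 4
  σ[c>5](R) → 1
  R → 4
  σ[c>=7](R) → 0
  π[v,c,d](σ[c>=7](R)) → 0
  (σ[c>5](R) ∪ π[v,c,d](σ[c>=7](R))) → 1

== RESULT ==
v | c | d
p | 6 | 6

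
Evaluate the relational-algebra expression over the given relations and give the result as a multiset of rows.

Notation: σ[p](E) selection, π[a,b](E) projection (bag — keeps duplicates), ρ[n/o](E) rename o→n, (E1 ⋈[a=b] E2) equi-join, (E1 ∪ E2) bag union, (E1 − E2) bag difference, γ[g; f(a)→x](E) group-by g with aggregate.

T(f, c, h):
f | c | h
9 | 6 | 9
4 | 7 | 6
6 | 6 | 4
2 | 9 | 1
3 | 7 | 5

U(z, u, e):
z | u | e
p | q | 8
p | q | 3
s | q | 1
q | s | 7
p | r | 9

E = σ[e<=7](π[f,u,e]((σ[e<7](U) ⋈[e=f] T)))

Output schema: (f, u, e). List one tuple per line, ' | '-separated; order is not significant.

Per-node cardinality:
  U → 5
  σ[e<7](U) → 2
  T → 5
  (σ[e<7](U) ⋈[e=f] T) → 1
  π[f,u,e]((σ[e<7](U) ⋈[e=f] T)) → 1
  σ[e<=7](π[f,u,e]((σ[e<7](U) ⋈[e=f] T))) → 1

== RESULT ==
f | u | e
3 | q | 3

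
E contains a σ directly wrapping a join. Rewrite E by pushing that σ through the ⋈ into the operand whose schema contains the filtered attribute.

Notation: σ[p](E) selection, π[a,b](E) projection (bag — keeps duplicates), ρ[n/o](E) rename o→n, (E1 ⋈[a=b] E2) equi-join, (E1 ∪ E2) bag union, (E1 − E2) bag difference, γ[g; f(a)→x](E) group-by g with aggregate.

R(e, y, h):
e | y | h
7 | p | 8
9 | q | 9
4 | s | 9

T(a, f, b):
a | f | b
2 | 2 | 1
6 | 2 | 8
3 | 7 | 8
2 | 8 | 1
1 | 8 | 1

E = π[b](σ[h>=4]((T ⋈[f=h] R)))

σ filters on h, owned by the right side.
E' = π[b]((T ⋈[f=h] σ[h>=4](R)))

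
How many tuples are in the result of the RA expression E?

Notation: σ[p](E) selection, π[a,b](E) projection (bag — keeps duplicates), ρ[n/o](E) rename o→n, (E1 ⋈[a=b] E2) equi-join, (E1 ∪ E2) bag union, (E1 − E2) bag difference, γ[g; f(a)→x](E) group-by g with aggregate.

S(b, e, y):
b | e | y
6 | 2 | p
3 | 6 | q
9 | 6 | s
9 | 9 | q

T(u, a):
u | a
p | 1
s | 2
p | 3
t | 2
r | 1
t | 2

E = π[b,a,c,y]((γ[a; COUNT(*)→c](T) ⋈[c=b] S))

Row counts bottom-up:
  T → 6
  γ[a; COUNT(*)→c](T) → 3
  S → 4
  (γ[a; COUNT(*)→c](T) ⋈[c=b] S) → 1
  π[b,a,c,y]((γ[a; COUNT(*)→c](T) ⋈[c=b] S)) → 1

|E| = 1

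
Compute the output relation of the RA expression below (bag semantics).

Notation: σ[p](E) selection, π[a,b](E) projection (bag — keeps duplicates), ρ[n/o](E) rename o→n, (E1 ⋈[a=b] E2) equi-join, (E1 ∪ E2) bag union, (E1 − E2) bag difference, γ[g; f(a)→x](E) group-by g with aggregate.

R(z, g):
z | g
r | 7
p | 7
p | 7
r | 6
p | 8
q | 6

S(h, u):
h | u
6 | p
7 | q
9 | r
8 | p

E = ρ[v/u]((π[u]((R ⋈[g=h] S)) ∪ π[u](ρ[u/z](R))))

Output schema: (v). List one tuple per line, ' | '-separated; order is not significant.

Stepwise |·|:
  R → 6
  S → 4
  (R ⋈[g=h] S) → 6
  π[u]((R ⋈[g=h] S)) → 6
  R → 6
  ρ[u/z](R) → 6
  π[u](ρ[u/z](R)) → 6
  (π[u]((R ⋈[g=h] S)) ∪ π[u](ρ[u/z](R))) → 12
  ρ[v/u]((π[u]((R ⋈[g=h] S)) ∪ π[u](ρ[u/z](R)))) → 12

== RESULT ==
v
p
p
p
p
p
p
q
q
q
q
r
r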